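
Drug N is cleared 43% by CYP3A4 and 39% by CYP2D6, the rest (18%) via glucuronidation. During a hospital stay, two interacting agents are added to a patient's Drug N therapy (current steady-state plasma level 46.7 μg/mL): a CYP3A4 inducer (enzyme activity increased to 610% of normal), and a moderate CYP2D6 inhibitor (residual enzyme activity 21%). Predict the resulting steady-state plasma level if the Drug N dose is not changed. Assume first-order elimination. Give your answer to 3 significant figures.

The CYP3A4 pathway (43% of clearance) increases to 6.1× activity: 0.43 × 6.1 = 2.623.
The CYP2D6 pathway (39% of clearance) drops to 0.21× activity: 0.39 × 0.21 = 0.0819.
The remaining 18% of clearance is unaffected.
New clearance relative to baseline: 2.623 + 0.0819 + 0.18 = 2.8849.
Dividing the baseline by the relative clearance: 46.7 / 2.8849 = 16.2 μg/mL.

16.2 μg/mL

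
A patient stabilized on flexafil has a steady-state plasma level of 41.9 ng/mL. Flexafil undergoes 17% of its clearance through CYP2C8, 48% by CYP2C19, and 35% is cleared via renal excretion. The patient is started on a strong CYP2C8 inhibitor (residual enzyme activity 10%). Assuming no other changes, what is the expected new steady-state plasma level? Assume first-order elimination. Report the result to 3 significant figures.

CYP2C8: 0.17 × 0.1 = 0.017
CYP2C19: 0.48 (unchanged)
Other: 0.35 (unchanged)
CL_new/CL_old = 0.017 + 0.48 + 0.35 = 0.847.
Steady-state plasma level ∝ 1/CL, so new value = 41.9 / 0.847 = 49.5 ng/mL.

49.5 ng/mL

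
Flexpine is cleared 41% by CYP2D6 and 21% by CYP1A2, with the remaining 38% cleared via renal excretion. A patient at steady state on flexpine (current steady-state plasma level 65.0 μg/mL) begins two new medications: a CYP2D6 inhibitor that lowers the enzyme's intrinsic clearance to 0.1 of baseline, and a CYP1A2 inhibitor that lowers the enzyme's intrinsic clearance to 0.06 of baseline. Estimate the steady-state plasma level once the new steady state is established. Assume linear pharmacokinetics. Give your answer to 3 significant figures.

The CYP2D6 pathway (41% of clearance) is reduced to 0.1× activity: 0.41 × 0.1 = 0.041.
The CYP1A2 pathway (21% of clearance) falls to 0.06× activity: 0.21 × 0.06 = 0.0126.
Non-CYP routes (38%) are unchanged.
CL_new/CL_old = 0.041 + 0.0126 + 0.38 = 0.4336.
Steady-state plasma level ∝ 1/CL: new value = 65.0 / 0.4336 = 150 μg/mL.

150 μg/mL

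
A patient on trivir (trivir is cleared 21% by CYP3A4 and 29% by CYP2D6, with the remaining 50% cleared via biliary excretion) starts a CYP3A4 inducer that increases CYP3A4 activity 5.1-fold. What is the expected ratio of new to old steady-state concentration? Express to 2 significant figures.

CYP3A4: 0.21 × 5.1 = 1.071
CYP2D6: 0.29 (unchanged)
Other: 0.5 (unchanged)
CL_new/CL_old = 1.071 + 0.29 + 0.5 = 1.861.
Steady-state concentration ratio = CL_old/CL_new = 1 / 1.861 = 0.54.

0.54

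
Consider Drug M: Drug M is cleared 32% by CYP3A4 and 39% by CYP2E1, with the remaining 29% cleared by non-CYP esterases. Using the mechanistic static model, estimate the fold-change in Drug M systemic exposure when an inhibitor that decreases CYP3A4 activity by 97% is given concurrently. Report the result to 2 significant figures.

1.5

CYP3A4: 0.32 × 0.03 = 0.0096
CYP2E1: 0.39 (unchanged)
Other: 0.29 (unchanged)
Relative clearance = 0.0096 + 0.39 + 0.29 = 0.6896.
Systemic exposure ratio = CL_old/CL_new = 1 / 0.6896 = 1.5.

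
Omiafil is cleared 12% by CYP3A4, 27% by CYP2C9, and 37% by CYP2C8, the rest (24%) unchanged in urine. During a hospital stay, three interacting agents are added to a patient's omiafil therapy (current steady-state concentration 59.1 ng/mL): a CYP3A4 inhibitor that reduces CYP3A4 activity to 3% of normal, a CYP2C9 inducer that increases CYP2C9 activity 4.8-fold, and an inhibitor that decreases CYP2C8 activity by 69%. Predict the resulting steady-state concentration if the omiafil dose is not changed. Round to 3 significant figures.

35.7 ng/mL

CYP3A4: 0.12 × 0.03 = 0.0036
CYP2C9: 0.27 × 4.8 = 1.296
CYP2C8: 0.37 × 0.31 = 0.1147
Other: 0.24 (unchanged)
CL_new/CL_old = 0.0036 + 1.296 + 0.1147 + 0.24 = 1.6543.
Steady-state concentration ∝ 1/CL: new value = 59.1 / 1.6543 = 35.7 ng/mL.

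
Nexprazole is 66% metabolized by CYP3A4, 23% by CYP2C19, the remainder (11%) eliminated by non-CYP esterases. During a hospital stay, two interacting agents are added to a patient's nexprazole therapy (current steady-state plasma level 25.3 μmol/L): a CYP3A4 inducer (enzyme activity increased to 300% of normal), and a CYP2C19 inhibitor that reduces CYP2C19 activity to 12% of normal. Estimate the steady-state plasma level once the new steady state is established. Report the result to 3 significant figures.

The CYP3A4 pathway (66% of clearance) increases to 3× activity: 0.66 × 3 = 1.98.
The CYP2C19 pathway (23% of clearance) falls to 0.12× activity: 0.23 × 0.12 = 0.0276.
The remaining 11% of clearance is unaffected.
CL_new/CL_old = 1.98 + 0.0276 + 0.11 = 2.1176.
Dividing the baseline by the relative clearance: 25.3 / 2.1176 = 11.9 μmol/L.

11.9 μmol/L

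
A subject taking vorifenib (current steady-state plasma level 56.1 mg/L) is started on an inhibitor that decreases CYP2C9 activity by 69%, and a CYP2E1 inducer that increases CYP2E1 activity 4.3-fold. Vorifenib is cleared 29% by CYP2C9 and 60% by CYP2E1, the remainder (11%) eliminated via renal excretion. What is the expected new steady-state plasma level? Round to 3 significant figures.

20.2 mg/L

The CYP2C9 pathway (29% of clearance) is reduced to 0.31× activity: 0.29 × 0.31 = 0.0899.
The CYP2E1 pathway (60% of clearance) rises to 4.3× activity: 0.6 × 4.3 = 2.58.
Non-CYP routes (11%) are unchanged.
New clearance relative to baseline: 0.0899 + 2.58 + 0.11 = 2.7799.
Dividing the baseline by the relative clearance: 56.1 / 2.7799 = 20.2 mg/L.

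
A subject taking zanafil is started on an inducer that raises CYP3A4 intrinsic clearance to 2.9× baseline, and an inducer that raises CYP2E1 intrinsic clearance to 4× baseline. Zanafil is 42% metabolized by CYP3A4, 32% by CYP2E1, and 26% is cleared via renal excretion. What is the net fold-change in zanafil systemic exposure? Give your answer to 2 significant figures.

0.36

The CYP3A4 pathway (42% of clearance) increases to 2.9× activity: 0.42 × 2.9 = 1.218.
The CYP2E1 pathway (32% of clearance) is boosted to 4× activity: 0.32 × 4 = 1.28.
The remaining 26% of clearance is unaffected.
New clearance relative to baseline: 1.218 + 1.28 + 0.26 = 2.758.
Net systemic exposure ratio = 1 / 2.758 = 0.36.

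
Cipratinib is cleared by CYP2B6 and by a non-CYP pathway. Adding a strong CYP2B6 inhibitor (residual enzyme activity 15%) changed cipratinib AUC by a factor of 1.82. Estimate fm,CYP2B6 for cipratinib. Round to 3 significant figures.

CL'/CL = 1 / 1.82 = 0.5495
0.15·fm + (1 − fm) = 0.5495
fm = (0.5495 − 1) / (0.15 − 1) = 0.530

0.530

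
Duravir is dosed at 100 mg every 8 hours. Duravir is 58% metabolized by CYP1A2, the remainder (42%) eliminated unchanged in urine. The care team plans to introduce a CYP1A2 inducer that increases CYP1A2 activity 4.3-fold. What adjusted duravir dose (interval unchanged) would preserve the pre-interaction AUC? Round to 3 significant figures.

The CYP1A2 pathway (58% of clearance) increases to 4.3× activity: 0.58 × 4.3 = 2.494.
The remaining 42% of clearance is unaffected.
Relative clearance = 2.494 + 0.42 = 2.914.
Css,avg = (dose rate)/CL, so holding Css fixed requires dose ∝ CL: 100 × 2.914 = 291 mg.

291 mg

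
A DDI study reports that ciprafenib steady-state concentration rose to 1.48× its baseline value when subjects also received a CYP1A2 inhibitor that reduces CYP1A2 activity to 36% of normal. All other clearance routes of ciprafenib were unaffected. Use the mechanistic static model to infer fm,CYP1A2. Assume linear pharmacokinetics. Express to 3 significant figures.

0.507

CL'/CL = 1 / 1.48 = 0.6757
0.36·fm + (1 − fm) = 0.6757
fm = (0.6757 − 1) / (0.36 − 1) = 0.507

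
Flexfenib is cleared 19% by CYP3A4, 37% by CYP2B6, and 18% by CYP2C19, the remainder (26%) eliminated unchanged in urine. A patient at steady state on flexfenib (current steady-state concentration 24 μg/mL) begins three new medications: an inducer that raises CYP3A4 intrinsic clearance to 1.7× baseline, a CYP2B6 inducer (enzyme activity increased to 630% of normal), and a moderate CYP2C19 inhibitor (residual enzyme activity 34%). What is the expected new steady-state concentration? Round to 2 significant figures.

8.1 μg/mL

The CYP3A4 pathway (19% of clearance) is boosted to 1.7× activity: 0.19 × 1.7 = 0.323.
The CYP2B6 pathway (37% of clearance) rises to 6.3× activity: 0.37 × 6.3 = 2.331.
The CYP2C19 pathway (18% of clearance) drops to 0.34× activity: 0.18 × 0.34 = 0.0612.
Non-CYP routes (26%) are unchanged.
CL_new/CL_old = 0.323 + 2.331 + 0.0612 + 0.26 = 2.9752.
New steady-state concentration = 24 / 2.9752 = 8.1 μg/mL (concentration scales inversely with clearance).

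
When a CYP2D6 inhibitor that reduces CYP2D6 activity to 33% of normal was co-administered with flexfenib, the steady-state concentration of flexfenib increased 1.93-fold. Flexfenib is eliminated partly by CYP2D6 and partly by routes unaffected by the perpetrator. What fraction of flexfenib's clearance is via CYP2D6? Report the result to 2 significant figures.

Let fm be the CYP2D6 fraction. New clearance relative to baseline = fm × 0.33 + (1 − fm).
Steady-state concentration ratio = 1 / (new CL fraction), so new CL fraction = 1 / 1.93 = 0.5181.
fm × 0.33 + 1 − fm = 0.5181  ⇒  fm × (0.33 − 1) = −0.4819  ⇒  fm = 0.72.

0.72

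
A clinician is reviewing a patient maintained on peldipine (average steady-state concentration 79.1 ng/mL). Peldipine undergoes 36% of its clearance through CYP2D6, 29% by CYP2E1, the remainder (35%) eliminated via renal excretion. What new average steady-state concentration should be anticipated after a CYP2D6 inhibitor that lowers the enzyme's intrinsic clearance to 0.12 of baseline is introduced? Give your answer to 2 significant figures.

1.2 × 10² ng/mL

CYP2D6: 0.36 × 0.12 = 0.0432
CYP2E1: 0.29 (unchanged)
Other: 0.35 (unchanged)
Relative clearance = 0.0432 + 0.29 + 0.35 = 0.6832.
With dosing unchanged, average steady-state concentration scales as 1/CL: 79.1 / 0.6832 = 1.2 × 10² ng/mL.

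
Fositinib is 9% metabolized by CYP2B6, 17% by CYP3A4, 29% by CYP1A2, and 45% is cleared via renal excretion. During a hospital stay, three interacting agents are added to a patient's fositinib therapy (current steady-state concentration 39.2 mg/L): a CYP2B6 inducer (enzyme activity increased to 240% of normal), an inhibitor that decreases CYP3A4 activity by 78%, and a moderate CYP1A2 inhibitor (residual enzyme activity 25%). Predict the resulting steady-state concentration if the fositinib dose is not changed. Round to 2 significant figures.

51 mg/L

The CYP2B6 pathway (9% of clearance) increases to 2.4× activity: 0.09 × 2.4 = 0.216.
The CYP3A4 pathway (17% of clearance) drops to 0.22× activity: 0.17 × 0.22 = 0.0374.
The CYP1A2 pathway (29% of clearance) falls to 0.25× activity: 0.29 × 0.25 = 0.0725.
The remaining 45% of clearance is unaffected.
New clearance relative to baseline: 0.216 + 0.0374 + 0.0725 + 0.45 = 0.7759.
Dividing the baseline by the relative clearance: 39.2 / 0.7759 = 51 mg/L.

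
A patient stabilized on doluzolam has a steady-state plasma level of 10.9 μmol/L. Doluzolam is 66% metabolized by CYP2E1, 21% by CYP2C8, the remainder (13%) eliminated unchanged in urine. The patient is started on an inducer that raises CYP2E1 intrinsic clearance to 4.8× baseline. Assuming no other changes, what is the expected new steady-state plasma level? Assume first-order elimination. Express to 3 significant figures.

3.11 μmol/L

The CYP2E1 pathway (66% of clearance) is boosted to 4.8× activity: 0.66 × 4.8 = 3.168.
CYP2C8 (21%) and the residual 13% are unaffected.
New clearance relative to baseline: 3.168 + 0.21 + 0.13 = 3.508.
New steady-state plasma level = baseline ÷ relative clearance = 10.9 / 3.508 = 3.11 μmol/L.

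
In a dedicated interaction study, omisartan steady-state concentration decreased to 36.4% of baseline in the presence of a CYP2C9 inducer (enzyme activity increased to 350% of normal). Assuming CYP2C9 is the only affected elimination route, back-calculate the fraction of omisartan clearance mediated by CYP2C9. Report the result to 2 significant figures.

0.70

CL'/CL = 1 / 0.364 = 2.747
3.5·fm + (1 − fm) = 2.747
fm = (2.747 − 1) / (3.5 − 1) = 0.70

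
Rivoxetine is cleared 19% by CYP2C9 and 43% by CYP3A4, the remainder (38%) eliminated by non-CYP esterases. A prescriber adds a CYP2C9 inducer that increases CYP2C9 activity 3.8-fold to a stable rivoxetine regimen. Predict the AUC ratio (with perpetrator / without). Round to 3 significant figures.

The CYP2C9 pathway (19% of clearance) rises to 3.8× activity: 0.19 × 3.8 = 0.722.
CYP3A4 (43%) and the residual 38% are unaffected.
New clearance relative to baseline: 0.722 + 0.43 + 0.38 = 1.532.
AUC ratio = CL_old/CL_new = 1 / 1.532 = 0.653.

0.653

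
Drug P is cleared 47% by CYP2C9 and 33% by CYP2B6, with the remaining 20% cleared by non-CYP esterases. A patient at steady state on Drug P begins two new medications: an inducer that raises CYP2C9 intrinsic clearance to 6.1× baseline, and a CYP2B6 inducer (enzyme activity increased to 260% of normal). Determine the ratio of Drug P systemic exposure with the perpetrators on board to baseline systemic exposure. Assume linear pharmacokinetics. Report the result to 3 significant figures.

0.255

The CYP2C9 pathway (47% of clearance) rises to 6.1× activity: 0.47 × 6.1 = 2.867.
The CYP2B6 pathway (33% of clearance) is boosted to 2.6× activity: 0.33 × 2.6 = 0.858.
Non-CYP routes (20%) are unchanged.
CL_new/CL_old = 2.867 + 0.858 + 0.2 = 3.925.
Systemic exposure ∝ 1/CL: fold-change = 1 / 3.925 = 0.255.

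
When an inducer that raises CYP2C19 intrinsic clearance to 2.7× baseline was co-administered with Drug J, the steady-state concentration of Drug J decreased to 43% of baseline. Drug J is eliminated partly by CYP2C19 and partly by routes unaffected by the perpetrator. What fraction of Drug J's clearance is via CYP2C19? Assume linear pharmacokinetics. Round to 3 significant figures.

0.780

Let x = fm,CYP2C19. Because steady-state concentration ∝ 1/CL, relative clearance rose to 1/0.430 = 2.326.
Setting x·2.7 + (1 − x) = 2.326 and solving: x = (2.326 − 1)/(2.7 − 1) = 0.780.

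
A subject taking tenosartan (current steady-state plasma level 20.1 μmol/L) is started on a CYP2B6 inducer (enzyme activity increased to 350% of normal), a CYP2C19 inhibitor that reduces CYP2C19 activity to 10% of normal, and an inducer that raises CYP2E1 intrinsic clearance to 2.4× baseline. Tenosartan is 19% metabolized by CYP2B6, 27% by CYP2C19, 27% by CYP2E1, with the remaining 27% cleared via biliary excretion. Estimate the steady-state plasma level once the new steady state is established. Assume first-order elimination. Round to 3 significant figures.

12.5 μmol/L

The CYP2B6 pathway (19% of clearance) increases to 3.5× activity: 0.19 × 3.5 = 0.665.
The CYP2C19 pathway (27% of clearance) drops to 0.1× activity: 0.27 × 0.1 = 0.027.
The CYP2E1 pathway (27% of clearance) is boosted to 2.4× activity: 0.27 × 2.4 = 0.648.
Non-CYP routes (27%) are unchanged.
New clearance relative to baseline: 0.665 + 0.027 + 0.648 + 0.27 = 1.61.
Steady-state plasma level ∝ 1/CL: new value = 20.1 / 1.61 = 12.5 μmol/L.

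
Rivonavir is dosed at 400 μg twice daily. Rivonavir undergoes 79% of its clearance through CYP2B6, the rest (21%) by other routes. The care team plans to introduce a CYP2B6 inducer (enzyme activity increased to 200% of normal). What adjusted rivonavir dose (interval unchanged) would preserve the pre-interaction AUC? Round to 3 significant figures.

The CYP2B6 pathway (79% of clearance) rises to 2× activity: 0.79 × 2 = 1.58.
The remaining 21% of clearance is unaffected.
CL_new/CL_old = 1.58 + 0.21 = 1.79.
Exposure is unchanged when dose changes in proportion to clearance. New dose = 400 μg × 1.79 = 716 μg.

716 μg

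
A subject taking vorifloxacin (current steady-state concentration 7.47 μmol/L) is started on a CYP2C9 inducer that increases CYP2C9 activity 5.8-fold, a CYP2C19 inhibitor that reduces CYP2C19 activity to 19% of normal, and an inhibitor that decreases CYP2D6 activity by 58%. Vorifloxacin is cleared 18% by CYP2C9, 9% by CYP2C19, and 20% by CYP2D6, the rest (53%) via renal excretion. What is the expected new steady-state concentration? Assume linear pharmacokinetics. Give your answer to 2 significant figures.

The CYP2C9 pathway (18% of clearance) increases to 5.8× activity: 0.18 × 5.8 = 1.044.
The CYP2C19 pathway (9% of clearance) falls to 0.19× activity: 0.09 × 0.19 = 0.0171.
The CYP2D6 pathway (20% of clearance) is reduced to 0.42× activity: 0.2 × 0.42 = 0.084.
The remaining 53% of clearance is unaffected.
New clearance relative to baseline: 1.044 + 0.0171 + 0.084 + 0.53 = 1.6751.
Dividing the baseline by the relative clearance: 7.47 / 1.6751 = 4.5 μmol/L.

4.5 μmol/L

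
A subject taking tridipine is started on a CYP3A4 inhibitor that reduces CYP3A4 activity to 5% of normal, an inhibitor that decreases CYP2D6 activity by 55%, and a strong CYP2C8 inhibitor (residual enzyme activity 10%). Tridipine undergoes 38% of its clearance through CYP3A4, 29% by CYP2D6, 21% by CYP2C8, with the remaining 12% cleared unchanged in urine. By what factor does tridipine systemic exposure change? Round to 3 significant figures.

3.44

CYP3A4: 0.38 × 0.05 = 0.019
CYP2D6: 0.29 × 0.45 = 0.1305
CYP2C8: 0.21 × 0.1 = 0.021
Other: 0.12 (unchanged)
New clearance relative to baseline: 0.019 + 0.1305 + 0.021 + 0.12 = 0.2905.
Net systemic exposure ratio = 1 / 0.2905 = 3.44.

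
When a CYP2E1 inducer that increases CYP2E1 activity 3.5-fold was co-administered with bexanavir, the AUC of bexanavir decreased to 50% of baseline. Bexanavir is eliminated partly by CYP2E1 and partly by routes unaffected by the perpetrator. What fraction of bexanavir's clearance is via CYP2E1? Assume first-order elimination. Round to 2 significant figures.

0.40

CL'/CL = 1 / 0.500 = 2
3.5·fm + (1 − fm) = 2
fm = (2 − 1) / (3.5 − 1) = 0.40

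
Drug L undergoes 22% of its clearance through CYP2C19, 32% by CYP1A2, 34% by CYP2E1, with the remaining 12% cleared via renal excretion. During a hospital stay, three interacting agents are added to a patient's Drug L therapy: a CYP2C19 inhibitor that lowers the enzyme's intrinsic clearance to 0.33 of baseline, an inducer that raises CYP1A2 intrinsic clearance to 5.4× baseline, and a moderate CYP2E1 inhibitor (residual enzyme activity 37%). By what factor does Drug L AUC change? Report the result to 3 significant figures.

The CYP2C19 pathway (22% of clearance) falls to 0.33× activity: 0.22 × 0.33 = 0.0726.
The CYP1A2 pathway (32% of clearance) increases to 5.4× activity: 0.32 × 5.4 = 1.728.
The CYP2E1 pathway (34% of clearance) drops to 0.37× activity: 0.34 × 0.37 = 0.1258.
The remaining 12% of clearance is unaffected.
CL_new/CL_old = 0.0726 + 1.728 + 0.1258 + 0.12 = 2.0464.
Because AUC varies inversely with clearance, the combined effect is 1 / 2.0464 = 0.489.

0.489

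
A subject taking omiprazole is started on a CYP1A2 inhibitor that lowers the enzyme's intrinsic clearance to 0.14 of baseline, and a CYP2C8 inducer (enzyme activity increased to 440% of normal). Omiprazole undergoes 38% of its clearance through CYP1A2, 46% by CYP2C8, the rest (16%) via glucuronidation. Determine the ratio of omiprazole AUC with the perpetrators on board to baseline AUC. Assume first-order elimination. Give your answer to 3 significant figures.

0.447

CYP1A2: 0.38 × 0.14 = 0.0532
CYP2C8: 0.46 × 4.4 = 2.024
Other: 0.16 (unchanged)
CL_new/CL_old = 0.0532 + 2.024 + 0.16 = 2.2372.
Net AUC ratio = 1 / 2.2372 = 0.447.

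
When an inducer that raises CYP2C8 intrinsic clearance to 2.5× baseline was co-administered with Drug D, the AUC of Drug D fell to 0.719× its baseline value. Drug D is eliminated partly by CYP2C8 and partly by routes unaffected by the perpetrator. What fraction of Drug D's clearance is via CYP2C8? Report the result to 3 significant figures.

CL'/CL = 1 / 0.719 = 1.391
2.5·fm + (1 − fm) = 1.391
fm = (1.391 − 1) / (2.5 − 1) = 0.261

0.261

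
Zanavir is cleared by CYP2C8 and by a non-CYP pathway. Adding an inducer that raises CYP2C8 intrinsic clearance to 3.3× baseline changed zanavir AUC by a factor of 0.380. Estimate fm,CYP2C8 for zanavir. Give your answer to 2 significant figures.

CL'/CL = 1 / 0.380 = 2.632
3.3·fm + (1 − fm) = 2.632
fm = (2.632 − 1) / (3.3 − 1) = 0.71

0.71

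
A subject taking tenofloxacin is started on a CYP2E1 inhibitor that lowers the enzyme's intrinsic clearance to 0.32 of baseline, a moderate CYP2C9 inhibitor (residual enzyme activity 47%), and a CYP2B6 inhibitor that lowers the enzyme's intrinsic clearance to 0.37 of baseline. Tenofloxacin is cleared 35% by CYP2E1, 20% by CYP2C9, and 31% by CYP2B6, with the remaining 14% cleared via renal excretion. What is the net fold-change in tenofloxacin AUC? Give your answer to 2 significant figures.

2.2

The CYP2E1 pathway (35% of clearance) is reduced to 0.32× activity: 0.35 × 0.32 = 0.112.
The CYP2C9 pathway (20% of clearance) drops to 0.47× activity: 0.2 × 0.47 = 0.094.
The CYP2B6 pathway (31% of clearance) falls to 0.37× activity: 0.31 × 0.37 = 0.1147.
The remaining 14% of clearance is unaffected.
New clearance relative to baseline: 0.112 + 0.094 + 0.1147 + 0.14 = 0.4607.
Because AUC varies inversely with clearance, the combined effect is 1 / 0.4607 = 2.2.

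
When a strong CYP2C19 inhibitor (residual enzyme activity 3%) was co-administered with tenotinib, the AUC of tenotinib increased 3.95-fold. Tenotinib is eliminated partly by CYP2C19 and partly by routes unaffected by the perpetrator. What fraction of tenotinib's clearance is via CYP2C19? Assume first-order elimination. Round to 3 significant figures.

CL'/CL = 1 / 3.95 = 0.2532
0.03·fm + (1 − fm) = 0.2532
fm = (0.2532 − 1) / (0.03 − 1) = 0.770

0.770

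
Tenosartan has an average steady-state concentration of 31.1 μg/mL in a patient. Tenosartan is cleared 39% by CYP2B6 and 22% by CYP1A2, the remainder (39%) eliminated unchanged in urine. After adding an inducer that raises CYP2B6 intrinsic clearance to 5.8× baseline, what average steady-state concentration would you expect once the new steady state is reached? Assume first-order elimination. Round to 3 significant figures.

10.8 μg/mL

The CYP2B6 pathway (39% of clearance) rises to 5.8× activity: 0.39 × 5.8 = 2.262.
CYP1A2 (22%) and the residual 39% are unaffected.
CL_new/CL_old = 2.262 + 0.22 + 0.39 = 2.872.
Average steady-state concentration ∝ 1/CL, so new value = 31.1 / 2.872 = 10.8 μg/mL.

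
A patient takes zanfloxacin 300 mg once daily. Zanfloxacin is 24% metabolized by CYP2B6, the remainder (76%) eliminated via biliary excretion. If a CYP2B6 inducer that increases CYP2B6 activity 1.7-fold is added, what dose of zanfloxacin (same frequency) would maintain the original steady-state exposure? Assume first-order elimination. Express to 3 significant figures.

CYP2B6: 0.24 × 1.7 = 0.408
Other: 0.76 (unchanged)
New clearance relative to baseline: 0.408 + 0.76 = 1.168.
To maintain the same steady-state level, dose must scale with clearance: new dose = 300 × 1.168 = 350 mg.

350 mg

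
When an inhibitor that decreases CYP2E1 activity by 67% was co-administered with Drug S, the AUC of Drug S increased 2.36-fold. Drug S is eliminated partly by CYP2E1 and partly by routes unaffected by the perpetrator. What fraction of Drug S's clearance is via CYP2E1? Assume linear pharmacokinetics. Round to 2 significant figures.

Let fm be the CYP2E1 fraction. New clearance relative to baseline = fm × 0.33 + (1 − fm).
AUC ratio = 1 / (new CL fraction), so new CL fraction = 1 / 2.36 = 0.4237.
fm × 0.33 + 1 − fm = 0.4237  ⇒  fm × (0.33 − 1) = −0.5763  ⇒  fm = 0.86.

0.86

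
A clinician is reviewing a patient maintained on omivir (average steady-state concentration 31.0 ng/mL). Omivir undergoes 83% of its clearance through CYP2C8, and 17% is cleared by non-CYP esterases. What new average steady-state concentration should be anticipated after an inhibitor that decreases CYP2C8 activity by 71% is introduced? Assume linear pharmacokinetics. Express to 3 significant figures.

75.5 ng/mL

CYP2C8: 0.83 × 0.29 = 0.2407
Other: 0.17 (unchanged)
CL_new/CL_old = 0.2407 + 0.17 = 0.4107.
New average steady-state concentration = baseline ÷ relative clearance = 31.0 / 0.4107 = 75.5 ng/mL.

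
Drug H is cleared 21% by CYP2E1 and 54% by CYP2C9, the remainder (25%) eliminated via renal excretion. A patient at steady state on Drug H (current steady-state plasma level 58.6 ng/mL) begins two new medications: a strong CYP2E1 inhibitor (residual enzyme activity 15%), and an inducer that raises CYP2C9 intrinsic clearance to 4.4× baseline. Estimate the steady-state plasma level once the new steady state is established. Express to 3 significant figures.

The CYP2E1 pathway (21% of clearance) drops to 0.15× activity: 0.21 × 0.15 = 0.0315.
The CYP2C9 pathway (54% of clearance) rises to 4.4× activity: 0.54 × 4.4 = 2.376.
The remaining 25% of clearance is unaffected.
CL_new/CL_old = 0.0315 + 2.376 + 0.25 = 2.6575.
Dividing the baseline by the relative clearance: 58.6 / 2.6575 = 22.1 ng/mL.

22.1 ng/mL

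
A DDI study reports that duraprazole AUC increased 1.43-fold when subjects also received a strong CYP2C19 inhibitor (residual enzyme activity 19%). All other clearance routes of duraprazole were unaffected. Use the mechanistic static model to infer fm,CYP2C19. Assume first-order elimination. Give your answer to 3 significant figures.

0.371

CL'/CL = 1 / 1.43 = 0.6993
0.19·fm + (1 − fm) = 0.6993
fm = (0.6993 − 1) / (0.19 − 1) = 0.371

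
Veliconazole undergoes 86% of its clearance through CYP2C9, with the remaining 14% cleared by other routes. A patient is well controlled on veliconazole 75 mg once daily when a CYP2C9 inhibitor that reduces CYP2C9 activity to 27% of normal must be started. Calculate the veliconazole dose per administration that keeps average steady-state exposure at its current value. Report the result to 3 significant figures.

CYP2C9: 0.86 × 0.27 = 0.2322
Other: 0.14 (unchanged)
CL_new/CL_old = 0.2322 + 0.14 = 0.3722.
Css,avg = (dose rate)/CL, so holding Css fixed requires dose ∝ CL: 75 × 0.3722 = 27.9 mg.

27.9 mg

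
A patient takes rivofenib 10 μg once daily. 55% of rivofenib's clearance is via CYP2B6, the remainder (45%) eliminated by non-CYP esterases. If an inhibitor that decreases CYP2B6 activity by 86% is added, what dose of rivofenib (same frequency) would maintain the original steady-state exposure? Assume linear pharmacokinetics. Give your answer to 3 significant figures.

The CYP2B6 pathway (55% of clearance) is reduced to 0.14× activity: 0.55 × 0.14 = 0.077.
The remaining 45% of clearance is unaffected.
New clearance relative to baseline: 0.077 + 0.45 = 0.527.
To maintain the same steady-state level, dose must scale with clearance: new dose = 10 × 0.527 = 5.27 μg.

5.27 μg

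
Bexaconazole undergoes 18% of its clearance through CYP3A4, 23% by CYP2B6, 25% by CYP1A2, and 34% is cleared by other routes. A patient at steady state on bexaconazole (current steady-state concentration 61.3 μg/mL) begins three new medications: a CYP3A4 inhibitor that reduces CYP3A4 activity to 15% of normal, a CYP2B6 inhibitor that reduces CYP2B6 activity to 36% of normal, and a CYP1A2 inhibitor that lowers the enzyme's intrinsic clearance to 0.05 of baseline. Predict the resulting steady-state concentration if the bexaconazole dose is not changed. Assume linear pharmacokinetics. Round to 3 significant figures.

The CYP3A4 pathway (18% of clearance) falls to 0.15× activity: 0.18 × 0.15 = 0.027.
The CYP2B6 pathway (23% of clearance) falls to 0.36× activity: 0.23 × 0.36 = 0.0828.
The CYP1A2 pathway (25% of clearance) drops to 0.05× activity: 0.25 × 0.05 = 0.0125.
Non-CYP routes (34%) are unchanged.
Relative clearance = 0.027 + 0.0828 + 0.0125 + 0.34 = 0.4623.
Steady-state concentration ∝ 1/CL: new value = 61.3 / 0.4623 = 133 μg/mL.

133 μg/mL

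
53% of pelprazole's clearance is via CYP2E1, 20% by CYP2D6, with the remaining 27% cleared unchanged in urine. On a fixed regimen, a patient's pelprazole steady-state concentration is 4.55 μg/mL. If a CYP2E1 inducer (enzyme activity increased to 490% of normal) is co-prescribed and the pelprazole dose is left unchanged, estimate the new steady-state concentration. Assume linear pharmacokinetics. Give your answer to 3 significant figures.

The CYP2E1 pathway (53% of clearance) rises to 4.9× activity: 0.53 × 4.9 = 2.597.
CYP2D6 (20%) and the residual 27% are unaffected.
CL_new/CL_old = 2.597 + 0.2 + 0.27 = 3.067.
With dosing unchanged, steady-state concentration scales as 1/CL: 4.55 / 3.067 = 1.48 μg/mL.

1.48 μg/mL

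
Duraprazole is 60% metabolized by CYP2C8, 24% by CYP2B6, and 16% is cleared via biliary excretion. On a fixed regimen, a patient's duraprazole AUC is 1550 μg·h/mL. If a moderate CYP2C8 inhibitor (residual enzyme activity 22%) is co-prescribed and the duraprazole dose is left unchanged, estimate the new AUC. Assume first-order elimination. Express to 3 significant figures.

2.91 × 10³ μg·h/mL

The CYP2C8 pathway (60% of clearance) falls to 0.22× activity: 0.6 × 0.22 = 0.132.
CYP2B6 (24%) and the residual 16% are unaffected.
Relative clearance = 0.132 + 0.24 + 0.16 = 0.532.
AUC ∝ 1/CL, so new value = 1550 / 0.532 = 2.91 × 10³ μg·h/mL.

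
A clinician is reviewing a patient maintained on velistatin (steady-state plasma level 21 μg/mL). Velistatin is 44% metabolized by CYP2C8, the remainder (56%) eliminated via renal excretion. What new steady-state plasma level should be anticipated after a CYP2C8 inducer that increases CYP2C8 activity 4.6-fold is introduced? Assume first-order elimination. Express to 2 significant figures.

The CYP2C8 pathway (44% of clearance) rises to 4.6× activity: 0.44 × 4.6 = 2.024.
The remaining 56% of clearance is unaffected.
CL_new/CL_old = 2.024 + 0.56 = 2.584.
New steady-state plasma level = baseline ÷ relative clearance = 21 / 2.584 = 8.1 μg/mL.

8.1 μg/mL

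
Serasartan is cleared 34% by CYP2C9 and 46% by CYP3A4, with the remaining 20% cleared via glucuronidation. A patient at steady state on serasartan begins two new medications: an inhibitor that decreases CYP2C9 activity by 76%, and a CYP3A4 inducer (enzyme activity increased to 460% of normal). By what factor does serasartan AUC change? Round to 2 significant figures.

The CYP2C9 pathway (34% of clearance) is reduced to 0.24× activity: 0.34 × 0.24 = 0.0816.
The CYP3A4 pathway (46% of clearance) rises to 4.6× activity: 0.46 × 4.6 = 2.116.
The remaining 20% of clearance is unaffected.
CL_new/CL_old = 0.0816 + 2.116 + 0.2 = 2.3976.
Net AUC ratio = 1 / 2.3976 = 0.42.

0.42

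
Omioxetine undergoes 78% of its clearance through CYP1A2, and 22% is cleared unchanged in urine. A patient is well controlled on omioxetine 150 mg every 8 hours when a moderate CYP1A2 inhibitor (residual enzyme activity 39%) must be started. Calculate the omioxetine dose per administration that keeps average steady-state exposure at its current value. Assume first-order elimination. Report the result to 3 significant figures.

78.6 mg

The CYP1A2 pathway (78% of clearance) falls to 0.39× activity: 0.78 × 0.39 = 0.3042.
Non-CYP routes (22%) are unchanged.
New clearance relative to baseline: 0.3042 + 0.22 = 0.5242.
Css,avg = (dose rate)/CL, so holding Css fixed requires dose ∝ CL: 150 × 0.5242 = 78.6 mg.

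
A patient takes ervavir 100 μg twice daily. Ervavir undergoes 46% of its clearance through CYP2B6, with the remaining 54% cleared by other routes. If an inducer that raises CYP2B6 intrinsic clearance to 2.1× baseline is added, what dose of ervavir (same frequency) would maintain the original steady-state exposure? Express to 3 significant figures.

The CYP2B6 pathway (46% of clearance) increases to 2.1× activity: 0.46 × 2.1 = 0.966.
The remaining 54% of clearance is unaffected.
CL_new/CL_old = 0.966 + 0.54 = 1.506.
To maintain the same steady-state level, dose must scale with clearance: new dose = 100 × 1.506 = 151 μg.

151 μg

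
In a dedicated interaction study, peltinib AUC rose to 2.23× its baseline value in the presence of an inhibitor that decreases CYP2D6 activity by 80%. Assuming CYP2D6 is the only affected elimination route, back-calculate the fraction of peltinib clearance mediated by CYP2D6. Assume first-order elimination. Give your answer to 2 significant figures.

Call the CYP2D6 fraction fm. After the interaction, CL_new/CL_old = fm × 0.2 + (1 − fm).
AUC ratio = 1 / (new CL fraction), so new CL fraction = 1 / 2.23 = 0.4484.
fm × 0.2 + 1 − fm = 0.4484  ⇒  fm × (0.2 − 1) = −0.5516  ⇒  fm = 0.69.

0.69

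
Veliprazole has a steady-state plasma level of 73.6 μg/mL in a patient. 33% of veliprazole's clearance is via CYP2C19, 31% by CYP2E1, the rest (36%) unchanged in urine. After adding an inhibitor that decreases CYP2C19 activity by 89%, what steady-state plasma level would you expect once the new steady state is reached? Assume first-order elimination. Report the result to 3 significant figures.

104 μg/mL

CYP2C19: 0.33 × 0.11 = 0.0363
CYP2E1: 0.31 (unchanged)
Other: 0.36 (unchanged)
Relative clearance = 0.0363 + 0.31 + 0.36 = 0.7063.
New steady-state plasma level = baseline ÷ relative clearance = 73.6 / 0.7063 = 104 μg/mL.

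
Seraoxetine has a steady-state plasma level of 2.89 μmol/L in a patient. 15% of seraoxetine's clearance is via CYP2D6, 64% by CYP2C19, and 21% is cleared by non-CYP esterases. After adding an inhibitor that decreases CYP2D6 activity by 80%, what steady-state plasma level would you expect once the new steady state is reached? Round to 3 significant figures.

3.28 μmol/L

The CYP2D6 pathway (15% of clearance) falls to 0.2× activity: 0.15 × 0.2 = 0.03.
CYP2C19 (64%) and the residual 21% are unaffected.
New clearance relative to baseline: 0.03 + 0.64 + 0.21 = 0.88.
Steady-state plasma level ∝ 1/CL, so new value = 2.89 / 0.88 = 3.28 μmol/L.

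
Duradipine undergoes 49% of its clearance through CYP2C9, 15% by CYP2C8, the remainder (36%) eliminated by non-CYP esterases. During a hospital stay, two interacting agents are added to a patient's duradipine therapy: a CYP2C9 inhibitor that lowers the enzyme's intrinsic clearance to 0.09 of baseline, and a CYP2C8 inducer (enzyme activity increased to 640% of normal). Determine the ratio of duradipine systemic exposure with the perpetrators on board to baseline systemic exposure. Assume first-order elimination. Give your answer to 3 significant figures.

0.733

The CYP2C9 pathway (49% of clearance) is reduced to 0.09× activity: 0.49 × 0.09 = 0.0441.
The CYP2C8 pathway (15% of clearance) is boosted to 6.4× activity: 0.15 × 6.4 = 0.96.
Non-CYP routes (36%) are unchanged.
New clearance relative to baseline: 0.0441 + 0.96 + 0.36 = 1.3641.
Because systemic exposure varies inversely with clearance, the combined effect is 1 / 1.3641 = 0.733.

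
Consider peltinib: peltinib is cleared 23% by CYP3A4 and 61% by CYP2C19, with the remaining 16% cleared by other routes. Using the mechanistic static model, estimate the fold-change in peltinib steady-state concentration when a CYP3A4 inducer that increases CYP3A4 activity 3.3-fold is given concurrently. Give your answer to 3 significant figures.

The CYP3A4 pathway (23% of clearance) increases to 3.3× activity: 0.23 × 3.3 = 0.759.
CYP2C19 (61%) and the residual 16% are unaffected.
Relative clearance = 0.759 + 0.61 + 0.16 = 1.529.
Steady-state concentration is inversely proportional to clearance, so the fold-change is 1 / 1.529 = 0.654.

0.654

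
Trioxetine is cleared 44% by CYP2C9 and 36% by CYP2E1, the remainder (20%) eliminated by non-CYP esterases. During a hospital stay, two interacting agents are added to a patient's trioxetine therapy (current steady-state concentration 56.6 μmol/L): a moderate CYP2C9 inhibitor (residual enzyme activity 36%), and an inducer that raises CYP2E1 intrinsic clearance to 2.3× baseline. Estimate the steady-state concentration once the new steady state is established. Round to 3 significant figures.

47.7 μmol/L

The CYP2C9 pathway (44% of clearance) is reduced to 0.36× activity: 0.44 × 0.36 = 0.1584.
The CYP2E1 pathway (36% of clearance) is boosted to 2.3× activity: 0.36 × 2.3 = 0.828.
Non-CYP routes (20%) are unchanged.
CL_new/CL_old = 0.1584 + 0.828 + 0.2 = 1.1864.
New steady-state concentration = 56.6 / 1.1864 = 47.7 μmol/L (concentration scales inversely with clearance).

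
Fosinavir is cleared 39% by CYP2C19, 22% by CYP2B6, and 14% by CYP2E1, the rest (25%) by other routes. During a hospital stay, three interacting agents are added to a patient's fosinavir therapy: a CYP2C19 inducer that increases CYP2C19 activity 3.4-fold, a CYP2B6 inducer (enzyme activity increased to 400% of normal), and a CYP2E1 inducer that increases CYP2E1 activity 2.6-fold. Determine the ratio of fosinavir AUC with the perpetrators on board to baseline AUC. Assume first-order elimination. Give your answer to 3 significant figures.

0.355

The CYP2C19 pathway (39% of clearance) rises to 3.4× activity: 0.39 × 3.4 = 1.326.
The CYP2B6 pathway (22% of clearance) increases to 4× activity: 0.22 × 4 = 0.88.
The CYP2E1 pathway (14% of clearance) rises to 2.6× activity: 0.14 × 2.6 = 0.364.
Non-CYP routes (25%) are unchanged.
Relative clearance = 1.326 + 0.88 + 0.364 + 0.25 = 2.82.
Because AUC varies inversely with clearance, the combined effect is 1 / 2.82 = 0.355.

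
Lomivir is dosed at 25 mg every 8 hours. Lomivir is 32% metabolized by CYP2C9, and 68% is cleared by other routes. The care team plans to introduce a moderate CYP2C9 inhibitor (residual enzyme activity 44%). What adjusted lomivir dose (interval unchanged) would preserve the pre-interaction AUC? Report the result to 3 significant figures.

The CYP2C9 pathway (32% of clearance) drops to 0.44× activity: 0.32 × 0.44 = 0.1408.
The remaining 68% of clearance is unaffected.
New clearance relative to baseline: 0.1408 + 0.68 = 0.8208.
To maintain the same steady-state level, dose must scale with clearance: new dose = 25 × 0.8208 = 20.5 mg.

20.5 mg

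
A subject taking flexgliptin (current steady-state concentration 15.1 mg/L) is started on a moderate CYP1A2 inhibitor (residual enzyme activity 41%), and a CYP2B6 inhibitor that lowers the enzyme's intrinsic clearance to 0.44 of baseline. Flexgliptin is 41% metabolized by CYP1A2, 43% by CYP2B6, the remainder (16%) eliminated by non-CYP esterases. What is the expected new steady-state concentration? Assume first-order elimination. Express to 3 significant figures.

29.2 mg/L

CYP1A2: 0.41 × 0.41 = 0.1681
CYP2B6: 0.43 × 0.44 = 0.1892
Other: 0.16 (unchanged)
CL_new/CL_old = 0.1681 + 0.1892 + 0.16 = 0.5173.
Dividing the baseline by the relative clearance: 15.1 / 0.5173 = 29.2 mg/L.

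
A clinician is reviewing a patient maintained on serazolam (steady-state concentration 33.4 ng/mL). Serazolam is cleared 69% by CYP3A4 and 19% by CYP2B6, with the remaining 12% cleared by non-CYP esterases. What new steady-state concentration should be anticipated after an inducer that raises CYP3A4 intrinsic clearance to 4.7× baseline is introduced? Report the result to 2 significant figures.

The CYP3A4 pathway (69% of clearance) rises to 4.7× activity: 0.69 × 4.7 = 3.243.
CYP2B6 (19%) and the residual 12% are unaffected.
CL_new/CL_old = 3.243 + 0.19 + 0.12 = 3.553.
Steady-state concentration ∝ 1/CL, so new value = 33.4 / 3.553 = 9.4 ng/mL.

9.4 ng/mL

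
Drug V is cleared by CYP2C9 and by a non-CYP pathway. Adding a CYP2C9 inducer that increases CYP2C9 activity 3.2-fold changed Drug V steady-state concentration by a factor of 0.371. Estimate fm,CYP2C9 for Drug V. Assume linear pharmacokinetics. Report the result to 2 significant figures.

0.77

Write x for the fraction cleared via CYP2C9. The observed steady-state concentration change means clearance rose to 1/0.371 = 2.695 of baseline.
Only the CYP2C9 route changed, so 2.695 = x·3.2 + (1 − x), giving x = 0.77.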